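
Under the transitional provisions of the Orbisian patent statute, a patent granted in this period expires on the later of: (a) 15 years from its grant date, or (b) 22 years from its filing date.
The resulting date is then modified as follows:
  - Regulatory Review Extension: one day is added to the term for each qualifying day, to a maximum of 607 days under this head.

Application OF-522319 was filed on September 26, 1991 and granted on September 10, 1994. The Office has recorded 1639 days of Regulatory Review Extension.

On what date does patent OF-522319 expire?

2015-05-26

(a) grant + 15 years → 10 September 2009.
(b) filing + 22 years → 26 September 2013.
Later of the two: 26 September 2013.
Regulatory Review Extension: 1639 days claimed exceeds the 607-day cap, so +607 days → 26 May 2015.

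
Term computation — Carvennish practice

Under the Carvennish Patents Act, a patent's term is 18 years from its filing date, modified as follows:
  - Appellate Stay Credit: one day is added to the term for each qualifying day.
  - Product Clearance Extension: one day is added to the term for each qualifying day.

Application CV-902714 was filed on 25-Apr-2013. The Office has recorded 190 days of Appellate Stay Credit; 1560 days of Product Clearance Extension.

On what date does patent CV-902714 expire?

February 8, 2036

Base term: filing date + 18 years → 25 April 2031.
Appellate Stay Credit: +190 days → 1 November 2031.
Product Clearance Extension: +1560 days → 8 February 2036.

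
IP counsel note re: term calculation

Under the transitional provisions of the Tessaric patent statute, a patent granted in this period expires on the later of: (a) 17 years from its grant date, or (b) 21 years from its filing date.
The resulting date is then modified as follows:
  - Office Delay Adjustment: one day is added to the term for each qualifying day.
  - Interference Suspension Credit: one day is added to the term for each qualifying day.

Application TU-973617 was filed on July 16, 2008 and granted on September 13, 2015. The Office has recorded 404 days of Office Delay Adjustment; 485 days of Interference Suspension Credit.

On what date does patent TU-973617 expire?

(a) grant + 17 years → 13 September 2032.
(b) filing + 21 years → 16 July 2029.
Later of the two: 13 September 2032.
Office Delay Adjustment: +404 days → 22 October 2033.
Interference Suspension Credit: +485 days → 19 February 2035.

2035-02-19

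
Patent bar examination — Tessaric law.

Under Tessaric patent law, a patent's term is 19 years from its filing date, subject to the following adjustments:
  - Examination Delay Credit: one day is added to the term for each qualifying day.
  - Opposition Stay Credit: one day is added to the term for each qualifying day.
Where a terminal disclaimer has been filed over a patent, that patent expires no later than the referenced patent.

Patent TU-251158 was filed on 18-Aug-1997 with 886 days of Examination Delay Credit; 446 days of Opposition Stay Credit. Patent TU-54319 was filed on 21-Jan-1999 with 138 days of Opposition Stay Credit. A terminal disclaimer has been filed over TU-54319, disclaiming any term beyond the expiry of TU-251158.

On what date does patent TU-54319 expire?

Natural term of TU-54319:
  Base: filing + 19 years → 21 January 2018.
  Opposition Stay Credit: +138 days → 8 June 2018.
Expiry of referenced patent TU-251158:
  Base: filing + 19 years → 18 August 2016.
  Examination Delay Credit: +886 days → 21 January 2019.
  Opposition Stay Credit: +446 days → 11 April 2020.
Terminal disclaimer: TU-54319 expires on the earlier of 8 June 2018 and 11 April 2020.

2018-06-08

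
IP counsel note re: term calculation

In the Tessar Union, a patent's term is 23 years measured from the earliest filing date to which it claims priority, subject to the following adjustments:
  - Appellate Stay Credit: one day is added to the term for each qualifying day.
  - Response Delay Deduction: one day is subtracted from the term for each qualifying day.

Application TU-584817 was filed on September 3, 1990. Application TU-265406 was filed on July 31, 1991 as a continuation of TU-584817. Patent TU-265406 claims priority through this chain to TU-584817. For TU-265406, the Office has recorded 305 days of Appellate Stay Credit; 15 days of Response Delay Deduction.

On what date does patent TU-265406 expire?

Earliest priority filing: 3 September 1990.
Base term: 3 September 1990 + 23 years → 3 September 2013.
Appellate Stay Credit: +305 days → 5 July 2014.
Response Delay Deduction: −15 days → 20 June 2014.

2014-06-20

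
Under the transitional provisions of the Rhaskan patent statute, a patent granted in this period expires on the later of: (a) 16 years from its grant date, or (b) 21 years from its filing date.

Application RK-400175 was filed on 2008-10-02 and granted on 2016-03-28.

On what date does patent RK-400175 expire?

2032-03-28

(a) grant + 16 years → 28 March 2032.
(b) filing + 21 years → 2 October 2029.
Later of the two: 28 March 2032.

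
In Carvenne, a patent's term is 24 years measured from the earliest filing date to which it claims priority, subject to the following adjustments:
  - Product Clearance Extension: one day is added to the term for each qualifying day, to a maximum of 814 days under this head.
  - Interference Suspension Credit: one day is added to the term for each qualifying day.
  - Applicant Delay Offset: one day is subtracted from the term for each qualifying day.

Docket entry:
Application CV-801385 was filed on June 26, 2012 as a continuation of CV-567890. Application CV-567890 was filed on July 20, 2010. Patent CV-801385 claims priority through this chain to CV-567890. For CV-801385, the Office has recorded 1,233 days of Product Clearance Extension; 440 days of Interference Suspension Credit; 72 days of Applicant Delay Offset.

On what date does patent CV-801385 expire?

October 14, 2037

Earliest priority filing: 20 July 2010.
Base term: 20 July 2010 + 24 years → 20 July 2034.
Product Clearance Extension: 1233 days claimed exceeds the 814-day cap, so +814 days → 11 October 2036.
Interference Suspension Credit: +440 days → 25 December 2037.
Applicant Delay Offset: −72 days → 14 October 2037.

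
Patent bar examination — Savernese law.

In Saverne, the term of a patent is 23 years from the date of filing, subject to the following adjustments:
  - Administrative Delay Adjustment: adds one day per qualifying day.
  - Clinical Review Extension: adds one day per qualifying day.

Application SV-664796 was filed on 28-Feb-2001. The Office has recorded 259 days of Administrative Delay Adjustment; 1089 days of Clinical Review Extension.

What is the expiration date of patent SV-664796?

Base term: filing date + 23 years → 28 February 2024.
Administrative Delay Adjustment: +259 days → 13 November 2024.
Clinical Review Extension: +1089 days → 7 November 2027.

November 7, 2027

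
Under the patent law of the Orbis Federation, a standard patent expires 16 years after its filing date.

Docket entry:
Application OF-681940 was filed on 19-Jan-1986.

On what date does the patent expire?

January 19, 2002

Filing date + 16 years → 19 January 2002.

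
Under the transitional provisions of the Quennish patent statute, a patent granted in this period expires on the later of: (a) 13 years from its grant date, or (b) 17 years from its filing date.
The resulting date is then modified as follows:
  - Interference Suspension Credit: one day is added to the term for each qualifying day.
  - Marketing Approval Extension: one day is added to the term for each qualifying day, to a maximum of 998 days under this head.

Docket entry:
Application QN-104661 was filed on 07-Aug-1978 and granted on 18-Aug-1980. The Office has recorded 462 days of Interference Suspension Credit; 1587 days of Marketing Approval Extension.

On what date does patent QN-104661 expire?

1999-08-06

(a) grant + 13 years → 18 August 1993.
(b) filing + 17 years → 7 August 1995.
Later of the two: 7 August 1995.
Interference Suspension Credit: +462 days → 11 November 1996.
Marketing Approval Extension: 1587 days claimed exceeds the 998-day cap, so +998 days → 6 August 1999.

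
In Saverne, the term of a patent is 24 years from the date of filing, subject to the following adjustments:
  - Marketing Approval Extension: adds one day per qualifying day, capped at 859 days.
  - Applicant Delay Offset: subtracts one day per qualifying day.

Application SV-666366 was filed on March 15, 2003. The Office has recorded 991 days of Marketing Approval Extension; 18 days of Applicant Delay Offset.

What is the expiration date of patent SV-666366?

Base term: filing date + 24 years → 15 March 2027.
Marketing Approval Extension: 991 days claimed exceeds the 859-day cap, so +859 days → 21 July 2029.
Applicant Delay Offset: −18 days → 3 July 2029.

July 3, 2029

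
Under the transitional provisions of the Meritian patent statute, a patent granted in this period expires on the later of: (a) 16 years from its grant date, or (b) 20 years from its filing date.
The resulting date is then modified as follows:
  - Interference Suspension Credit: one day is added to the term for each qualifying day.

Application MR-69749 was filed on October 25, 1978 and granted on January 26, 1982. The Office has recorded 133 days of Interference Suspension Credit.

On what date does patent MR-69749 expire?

(a) grant + 16 years → 26 January 1998.
(b) filing + 20 years → 25 October 1998.
Later of the two: 25 October 1998.
Interference Suspension Credit: +133 days → 7 March 1999.

March 7, 1999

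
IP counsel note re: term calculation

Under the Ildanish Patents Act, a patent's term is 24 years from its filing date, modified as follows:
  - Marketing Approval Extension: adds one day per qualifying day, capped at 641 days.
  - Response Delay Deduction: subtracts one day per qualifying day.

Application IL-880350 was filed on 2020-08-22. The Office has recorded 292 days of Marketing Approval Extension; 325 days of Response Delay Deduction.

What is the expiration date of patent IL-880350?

Base term: filing date + 24 years → 22 August 2044.
Marketing Approval Extension: 292 days (within the 641-day cap) → +292 days → 10 June 2045.
Response Delay Deduction: −325 days → 20 July 2044.

2044-07-20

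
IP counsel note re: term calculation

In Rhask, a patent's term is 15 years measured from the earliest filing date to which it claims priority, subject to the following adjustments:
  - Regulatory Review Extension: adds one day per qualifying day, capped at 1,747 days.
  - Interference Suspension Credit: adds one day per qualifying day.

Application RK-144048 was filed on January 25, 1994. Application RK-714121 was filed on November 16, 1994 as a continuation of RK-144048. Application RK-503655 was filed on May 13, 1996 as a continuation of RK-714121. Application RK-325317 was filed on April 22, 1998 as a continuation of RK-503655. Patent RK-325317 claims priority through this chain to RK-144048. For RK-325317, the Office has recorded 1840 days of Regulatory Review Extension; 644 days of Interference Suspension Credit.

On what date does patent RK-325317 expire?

Earliest priority filing: 25 January 1994.
Base term: 25 January 1994 + 15 years → 25 January 2009.
Regulatory Review Extension: 1840 days claimed exceeds the 1747-day cap, so +1747 days → 7 November 2013.
Interference Suspension Credit: +644 days → 13 August 2015.

2015-08-13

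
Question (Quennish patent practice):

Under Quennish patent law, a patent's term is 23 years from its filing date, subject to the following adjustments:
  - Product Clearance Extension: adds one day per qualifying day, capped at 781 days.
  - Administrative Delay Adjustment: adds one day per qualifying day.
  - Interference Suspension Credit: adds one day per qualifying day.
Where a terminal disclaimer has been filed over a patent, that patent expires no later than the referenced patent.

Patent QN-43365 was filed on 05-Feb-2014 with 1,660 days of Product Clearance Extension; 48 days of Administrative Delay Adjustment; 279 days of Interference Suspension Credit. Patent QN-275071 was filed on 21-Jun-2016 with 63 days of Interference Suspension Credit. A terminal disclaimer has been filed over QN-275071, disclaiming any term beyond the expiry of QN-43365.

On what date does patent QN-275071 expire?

Natural term of QN-275071:
  Base: filing + 23 years → 21 June 2039.
  Interference Suspension Credit: +63 days → 23 August 2039.
Expiry of referenced patent QN-43365:
  Base: filing + 23 years → 5 February 2037.
  Product Clearance Extension: 1660 days claimed exceeds the 781-day cap, so +781 days → 28 March 2039.
  Administrative Delay Adjustment: +48 days → 15 May 2039.
  Interference Suspension Credit: +279 days → 18 February 2040.
Terminal disclaimer: QN-275071 expires on the earlier of 23 August 2039 and 18 February 2040.

2039-08-23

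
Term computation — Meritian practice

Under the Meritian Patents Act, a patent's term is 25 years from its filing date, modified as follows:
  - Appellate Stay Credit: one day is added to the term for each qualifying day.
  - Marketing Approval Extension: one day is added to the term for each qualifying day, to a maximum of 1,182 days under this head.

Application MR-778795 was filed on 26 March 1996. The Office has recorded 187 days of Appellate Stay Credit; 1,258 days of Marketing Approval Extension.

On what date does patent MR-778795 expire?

2024-12-24

Base term: filing date + 25 years → 26 March 2021.
Appellate Stay Credit: +187 days → 29 September 2021.
Marketing Approval Extension: 1258 days claimed exceeds the 1182-day cap, so +1182 days → 24 December 2024.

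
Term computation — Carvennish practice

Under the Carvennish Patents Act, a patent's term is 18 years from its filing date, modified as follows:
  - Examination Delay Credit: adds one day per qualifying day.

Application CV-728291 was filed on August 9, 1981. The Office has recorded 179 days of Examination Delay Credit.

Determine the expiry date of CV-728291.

February 4, 2000

Base term: filing date + 18 years → 9 August 1999.
Examination Delay Credit: +179 days → 4 February 2000.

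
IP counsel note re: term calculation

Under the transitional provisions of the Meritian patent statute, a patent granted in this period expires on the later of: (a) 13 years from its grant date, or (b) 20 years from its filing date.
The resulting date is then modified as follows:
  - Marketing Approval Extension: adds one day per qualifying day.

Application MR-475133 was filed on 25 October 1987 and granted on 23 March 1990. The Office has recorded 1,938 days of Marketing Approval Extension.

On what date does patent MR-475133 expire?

(a) grant + 13 years → 23 March 2003.
(b) filing + 20 years → 25 October 2007.
Later of the two: 25 October 2007.
Marketing Approval Extension: +1938 days → 13 February 2013.

2013-02-13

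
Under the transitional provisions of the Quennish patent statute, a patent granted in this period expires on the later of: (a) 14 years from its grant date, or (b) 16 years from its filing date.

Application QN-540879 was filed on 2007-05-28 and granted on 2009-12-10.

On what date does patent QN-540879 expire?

(a) grant + 14 years → 10 December 2023.
(b) filing + 16 years → 28 May 2023.
Later of the two: 10 December 2023.

December 10, 2023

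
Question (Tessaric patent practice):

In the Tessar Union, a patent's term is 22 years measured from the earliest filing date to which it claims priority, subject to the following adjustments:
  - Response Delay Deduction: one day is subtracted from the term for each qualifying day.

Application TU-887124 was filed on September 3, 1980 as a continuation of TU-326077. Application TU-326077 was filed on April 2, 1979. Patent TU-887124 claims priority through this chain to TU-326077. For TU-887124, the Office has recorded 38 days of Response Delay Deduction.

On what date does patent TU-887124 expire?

Earliest priority filing: 2 April 1979.
Base term: 2 April 1979 + 22 years → 2 April 2001.
Response Delay Deduction: −38 days → 23 February 2001.

February 23, 2001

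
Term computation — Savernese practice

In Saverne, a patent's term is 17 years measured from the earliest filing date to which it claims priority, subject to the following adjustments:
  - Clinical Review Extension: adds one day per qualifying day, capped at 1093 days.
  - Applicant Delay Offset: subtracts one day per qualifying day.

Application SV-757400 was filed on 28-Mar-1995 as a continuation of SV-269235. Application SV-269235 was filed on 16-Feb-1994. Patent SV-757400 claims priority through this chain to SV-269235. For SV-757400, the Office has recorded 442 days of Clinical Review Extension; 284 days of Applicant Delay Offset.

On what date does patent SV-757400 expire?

Earliest priority filing: 16 February 1994.
Base term: 16 February 1994 + 17 years → 16 February 2011.
Clinical Review Extension: 442 days (within the 1093-day cap) → +442 days → 3 May 2012.
Applicant Delay Offset: −284 days → 24 July 2011.

July 24, 2011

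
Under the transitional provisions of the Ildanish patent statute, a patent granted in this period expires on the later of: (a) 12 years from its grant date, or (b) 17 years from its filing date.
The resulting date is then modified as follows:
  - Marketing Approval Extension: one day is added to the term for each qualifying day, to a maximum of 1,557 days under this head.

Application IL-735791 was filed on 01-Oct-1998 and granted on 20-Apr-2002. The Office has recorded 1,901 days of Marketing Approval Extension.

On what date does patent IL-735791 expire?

2020-01-05

(a) grant + 12 years → 20 April 2014.
(b) filing + 17 years → 1 October 2015.
Later of the two: 1 October 2015.
Marketing Approval Extension: 1901 days claimed exceeds the 1557-day cap, so +1557 days → 5 January 2020.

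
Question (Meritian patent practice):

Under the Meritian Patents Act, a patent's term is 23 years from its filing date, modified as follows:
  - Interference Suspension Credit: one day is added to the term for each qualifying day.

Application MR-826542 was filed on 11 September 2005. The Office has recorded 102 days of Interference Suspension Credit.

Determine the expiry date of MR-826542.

2028-12-22

Base term: filing date + 23 years → 11 September 2028.
Interference Suspension Credit: +102 days → 22 December 2028.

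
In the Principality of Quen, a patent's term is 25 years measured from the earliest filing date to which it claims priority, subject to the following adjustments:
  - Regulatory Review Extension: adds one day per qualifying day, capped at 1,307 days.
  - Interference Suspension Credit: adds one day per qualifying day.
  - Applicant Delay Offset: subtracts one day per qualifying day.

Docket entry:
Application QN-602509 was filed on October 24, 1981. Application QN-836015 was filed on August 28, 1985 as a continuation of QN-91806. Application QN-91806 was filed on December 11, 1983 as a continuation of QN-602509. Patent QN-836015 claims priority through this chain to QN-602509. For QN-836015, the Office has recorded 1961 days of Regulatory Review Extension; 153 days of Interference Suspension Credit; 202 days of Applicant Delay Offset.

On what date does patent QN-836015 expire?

Earliest priority filing: 24 October 1981.
Base term: 24 October 1981 + 25 years → 24 October 2006.
Regulatory Review Extension: 1961 days claimed exceeds the 1307-day cap, so +1307 days → 23 May 2010.
Interference Suspension Credit: +153 days → 23 October 2010.
Applicant Delay Offset: −202 days → 4 April 2010.

2010-04-04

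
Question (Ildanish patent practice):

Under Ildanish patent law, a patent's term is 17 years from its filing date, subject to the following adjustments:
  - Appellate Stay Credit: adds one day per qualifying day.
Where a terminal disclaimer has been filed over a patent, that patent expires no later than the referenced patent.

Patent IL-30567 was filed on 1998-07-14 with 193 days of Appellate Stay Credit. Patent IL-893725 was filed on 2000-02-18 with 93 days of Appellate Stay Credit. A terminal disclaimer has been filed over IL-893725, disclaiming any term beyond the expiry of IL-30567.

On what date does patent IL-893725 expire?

2016-01-23

Natural term of IL-893725:
  Base: filing + 17 years → 18 February 2017.
  Appellate Stay Credit: +93 days → 22 May 2017.
Expiry of referenced patent IL-30567:
  Base: filing + 17 years → 14 July 2015.
  Appellate Stay Credit: +193 days → 23 January 2016.
Terminal disclaimer: IL-893725 expires on the earlier of 22 May 2017 and 23 January 2016.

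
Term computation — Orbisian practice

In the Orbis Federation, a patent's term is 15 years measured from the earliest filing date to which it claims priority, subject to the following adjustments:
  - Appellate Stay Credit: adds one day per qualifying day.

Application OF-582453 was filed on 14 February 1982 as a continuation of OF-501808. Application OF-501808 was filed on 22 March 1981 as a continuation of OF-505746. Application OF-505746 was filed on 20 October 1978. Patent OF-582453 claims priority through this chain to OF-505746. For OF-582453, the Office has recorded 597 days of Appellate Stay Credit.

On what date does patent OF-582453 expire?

Earliest priority filing: 20 October 1978.
Base term: 20 October 1978 + 15 years → 20 October 1993.
Appellate Stay Credit: +597 days → 9 June 1995.

1995-06-09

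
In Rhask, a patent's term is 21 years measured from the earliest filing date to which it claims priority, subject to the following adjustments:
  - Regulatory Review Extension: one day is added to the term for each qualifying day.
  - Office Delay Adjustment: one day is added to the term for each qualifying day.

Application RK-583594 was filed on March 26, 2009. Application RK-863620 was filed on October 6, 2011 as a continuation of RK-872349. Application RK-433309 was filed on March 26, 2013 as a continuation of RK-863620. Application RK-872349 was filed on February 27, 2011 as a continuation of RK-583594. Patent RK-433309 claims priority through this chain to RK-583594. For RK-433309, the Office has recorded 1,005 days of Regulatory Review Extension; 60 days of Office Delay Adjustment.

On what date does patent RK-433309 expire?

February 23, 2033

Earliest priority filing: 26 March 2009.
Base term: 26 March 2009 + 21 years → 26 March 2030.
Regulatory Review Extension: +1005 days → 25 December 2032.
Office Delay Adjustment: +60 days → 23 February 2033.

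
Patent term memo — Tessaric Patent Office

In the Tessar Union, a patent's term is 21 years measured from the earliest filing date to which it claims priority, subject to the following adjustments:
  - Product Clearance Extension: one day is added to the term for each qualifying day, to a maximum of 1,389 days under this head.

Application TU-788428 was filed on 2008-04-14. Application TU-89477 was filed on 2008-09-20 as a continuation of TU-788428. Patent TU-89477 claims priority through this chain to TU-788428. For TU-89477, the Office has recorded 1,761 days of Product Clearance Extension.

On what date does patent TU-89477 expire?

Earliest priority filing: 14 April 2008.
Base term: 14 April 2008 + 21 years → 14 April 2029.
Product Clearance Extension: 1761 days claimed exceeds the 1389-day cap, so +1389 days → 1 February 2033.

2033-02-01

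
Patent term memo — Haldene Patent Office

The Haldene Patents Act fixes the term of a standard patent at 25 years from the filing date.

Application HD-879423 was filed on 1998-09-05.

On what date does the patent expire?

September 5, 2023

Filing date + 25 years → 5 September 2023.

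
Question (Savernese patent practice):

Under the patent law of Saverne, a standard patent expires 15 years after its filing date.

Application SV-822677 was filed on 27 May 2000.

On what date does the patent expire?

2015-05-27

Filing date + 15 years → 27 May 2015.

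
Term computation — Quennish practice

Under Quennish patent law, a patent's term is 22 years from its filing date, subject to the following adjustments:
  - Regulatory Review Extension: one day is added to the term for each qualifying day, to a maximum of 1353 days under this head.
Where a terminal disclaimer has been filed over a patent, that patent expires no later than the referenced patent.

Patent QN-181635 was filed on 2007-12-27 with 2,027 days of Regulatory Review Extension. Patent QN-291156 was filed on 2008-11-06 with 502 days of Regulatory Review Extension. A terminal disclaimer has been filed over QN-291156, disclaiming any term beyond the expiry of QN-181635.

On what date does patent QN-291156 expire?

Natural term of QN-291156:
  Base: filing + 22 years → 6 November 2030.
  Regulatory Review Extension: 502 days (within the 1353-day cap) → +502 days → 22 March 2032.
Expiry of referenced patent QN-181635:
  Base: filing + 22 years → 27 December 2029.
  Regulatory Review Extension: 2027 days claimed exceeds the 1353-day cap, so +1353 days → 10 September 2033.
Terminal disclaimer: QN-291156 expires on the earlier of 22 March 2032 and 10 September 2033.

2032-03-22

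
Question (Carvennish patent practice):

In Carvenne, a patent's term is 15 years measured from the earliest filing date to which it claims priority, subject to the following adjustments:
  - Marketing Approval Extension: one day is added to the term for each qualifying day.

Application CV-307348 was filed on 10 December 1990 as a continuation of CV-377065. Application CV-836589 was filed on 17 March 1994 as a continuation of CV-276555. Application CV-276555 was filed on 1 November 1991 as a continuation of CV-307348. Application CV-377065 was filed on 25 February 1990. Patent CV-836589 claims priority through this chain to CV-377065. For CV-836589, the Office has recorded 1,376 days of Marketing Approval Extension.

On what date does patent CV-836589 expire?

Earliest priority filing: 25 February 1990.
Base term: 25 February 1990 + 15 years → 25 February 2005.
Marketing Approval Extension: +1376 days → 2 December 2008.

2008-12-02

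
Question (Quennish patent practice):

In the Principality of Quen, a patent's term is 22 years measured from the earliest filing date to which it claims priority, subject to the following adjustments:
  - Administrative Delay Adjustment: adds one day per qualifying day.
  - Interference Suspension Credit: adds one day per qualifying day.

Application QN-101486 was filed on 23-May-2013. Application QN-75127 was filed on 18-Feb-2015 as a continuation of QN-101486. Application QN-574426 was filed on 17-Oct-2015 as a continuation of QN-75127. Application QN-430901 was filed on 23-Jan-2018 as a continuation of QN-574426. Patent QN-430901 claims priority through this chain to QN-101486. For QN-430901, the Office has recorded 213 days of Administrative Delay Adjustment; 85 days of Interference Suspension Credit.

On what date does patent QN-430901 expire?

Earliest priority filing: 23 May 2013.
Base term: 23 May 2013 + 22 years → 23 May 2035.
Administrative Delay Adjustment: +213 days → 22 December 2035.
Interference Suspension Credit: +85 days → 16 March 2036.

March 16, 2036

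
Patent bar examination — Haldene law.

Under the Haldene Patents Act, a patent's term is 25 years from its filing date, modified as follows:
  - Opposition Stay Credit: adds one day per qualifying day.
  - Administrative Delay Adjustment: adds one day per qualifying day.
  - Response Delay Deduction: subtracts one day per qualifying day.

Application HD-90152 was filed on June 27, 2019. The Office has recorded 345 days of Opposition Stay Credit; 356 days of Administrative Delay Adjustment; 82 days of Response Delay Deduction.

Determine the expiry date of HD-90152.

Base term: filing date + 25 years → 27 June 2044.
Opposition Stay Credit: +345 days → 7 June 2045.
Administrative Delay Adjustment: +356 days → 29 May 2046.
Response Delay Deduction: −82 days → 8 March 2046.

March 8, 2046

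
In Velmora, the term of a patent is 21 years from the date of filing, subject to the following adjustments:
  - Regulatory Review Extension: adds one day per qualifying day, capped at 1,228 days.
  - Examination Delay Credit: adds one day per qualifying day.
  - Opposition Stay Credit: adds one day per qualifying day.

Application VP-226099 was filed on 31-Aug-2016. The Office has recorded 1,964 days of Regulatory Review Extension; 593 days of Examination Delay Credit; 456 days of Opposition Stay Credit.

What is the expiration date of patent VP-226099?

2043-11-25

Base term: filing date + 21 years → 31 August 2037.
Regulatory Review Extension: 1964 days claimed exceeds the 1228-day cap, so +1228 days → 10 January 2041.
Examination Delay Credit: +593 days → 26 August 2042.
Opposition Stay Credit: +456 days → 25 November 2043.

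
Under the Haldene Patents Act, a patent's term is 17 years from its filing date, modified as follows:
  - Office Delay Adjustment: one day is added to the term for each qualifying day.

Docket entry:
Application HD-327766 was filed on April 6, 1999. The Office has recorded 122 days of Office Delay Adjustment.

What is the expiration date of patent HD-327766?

2016-08-06

Base term: filing date + 17 years → 6 April 2016.
Office Delay Adjustment: +122 days → 6 August 2016.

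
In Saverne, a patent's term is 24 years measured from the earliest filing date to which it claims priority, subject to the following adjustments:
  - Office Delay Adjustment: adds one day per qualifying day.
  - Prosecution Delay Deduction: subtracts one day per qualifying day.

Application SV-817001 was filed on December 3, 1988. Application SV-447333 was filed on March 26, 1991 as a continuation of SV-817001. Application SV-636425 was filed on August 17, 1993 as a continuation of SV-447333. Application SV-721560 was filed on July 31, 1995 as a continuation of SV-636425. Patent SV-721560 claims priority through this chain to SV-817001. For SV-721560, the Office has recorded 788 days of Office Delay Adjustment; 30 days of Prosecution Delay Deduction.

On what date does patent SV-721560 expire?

2014-12-31

Earliest priority filing: 3 December 1988.
Base term: 3 December 1988 + 24 years → 3 December 2012.
Office Delay Adjustment: +788 days → 30 January 2015.
Prosecution Delay Deduction: −30 days → 31 December 2014.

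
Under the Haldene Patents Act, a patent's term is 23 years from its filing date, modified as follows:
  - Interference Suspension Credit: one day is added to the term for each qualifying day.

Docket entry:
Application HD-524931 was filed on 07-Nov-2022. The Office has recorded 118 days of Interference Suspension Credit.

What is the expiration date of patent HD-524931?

Base term: filing date + 23 years → 7 November 2045.
Interference Suspension Credit: +118 days → 5 March 2046.

March 5, 2046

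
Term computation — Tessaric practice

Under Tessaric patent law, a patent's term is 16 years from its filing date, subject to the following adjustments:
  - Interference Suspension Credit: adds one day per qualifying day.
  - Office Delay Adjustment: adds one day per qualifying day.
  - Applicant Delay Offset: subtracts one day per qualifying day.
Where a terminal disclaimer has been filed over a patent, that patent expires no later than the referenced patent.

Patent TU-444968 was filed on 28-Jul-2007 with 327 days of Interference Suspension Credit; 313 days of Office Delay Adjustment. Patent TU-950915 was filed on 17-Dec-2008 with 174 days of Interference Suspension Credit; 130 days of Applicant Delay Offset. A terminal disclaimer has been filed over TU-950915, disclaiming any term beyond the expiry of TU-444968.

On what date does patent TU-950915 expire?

January 30, 2025

Natural term of TU-950915:
  Base: filing + 16 years → 17 December 2024.
  Interference Suspension Credit: +174 days → 9 June 2025.
  Applicant Delay Offset: −130 days → 30 January 2025.
Expiry of referenced patent TU-444968:
  Base: filing + 16 years → 28 July 2023.
  Interference Suspension Credit: +327 days → 19 June 2024.
  Office Delay Adjustment: +313 days → 28 April 2025.
Terminal disclaimer: TU-950915 expires on the earlier of 30 January 2025 and 28 April 2025.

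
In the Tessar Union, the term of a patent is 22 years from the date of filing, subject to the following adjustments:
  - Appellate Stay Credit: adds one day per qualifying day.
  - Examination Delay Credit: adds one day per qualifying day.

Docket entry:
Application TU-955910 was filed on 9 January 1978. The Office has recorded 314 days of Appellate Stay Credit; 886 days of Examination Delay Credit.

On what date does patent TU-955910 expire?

Base term: filing date + 22 years → 9 January 2000.
Appellate Stay Credit: +314 days → 18 November 2000.
Examination Delay Credit: +886 days → 23 April 2003.

2003-04-23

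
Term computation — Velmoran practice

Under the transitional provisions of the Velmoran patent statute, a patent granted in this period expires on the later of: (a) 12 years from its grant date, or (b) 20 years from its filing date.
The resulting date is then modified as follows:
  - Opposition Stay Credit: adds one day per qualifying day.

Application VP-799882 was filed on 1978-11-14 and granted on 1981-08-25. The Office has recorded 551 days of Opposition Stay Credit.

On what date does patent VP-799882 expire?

(a) grant + 12 years → 25 August 1993.
(b) filing + 20 years → 14 November 1998.
Later of the two: 14 November 1998.
Opposition Stay Credit: +551 days → 18 May 2000.

2000-05-18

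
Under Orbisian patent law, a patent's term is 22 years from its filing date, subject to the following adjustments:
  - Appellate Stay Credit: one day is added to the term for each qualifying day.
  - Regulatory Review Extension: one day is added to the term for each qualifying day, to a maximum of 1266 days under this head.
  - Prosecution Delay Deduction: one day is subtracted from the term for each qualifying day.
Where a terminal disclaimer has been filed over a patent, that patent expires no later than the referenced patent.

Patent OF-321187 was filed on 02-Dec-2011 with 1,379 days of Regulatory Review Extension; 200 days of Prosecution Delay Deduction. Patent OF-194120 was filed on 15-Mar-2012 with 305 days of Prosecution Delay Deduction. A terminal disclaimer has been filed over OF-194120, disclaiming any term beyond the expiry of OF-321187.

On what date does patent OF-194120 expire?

2033-05-14

Natural term of OF-194120:
  Base: filing + 22 years → 15 March 2034.
  Prosecution Delay Deduction: −305 days → 14 May 2033.
Expiry of referenced patent OF-321187:
  Base: filing + 22 years → 2 December 2033.
  Regulatory Review Extension: 1379 days claimed exceeds the 1266-day cap, so +1266 days → 21 May 2037.
  Prosecution Delay Deduction: −200 days → 2 November 2036.
Terminal disclaimer: OF-194120 expires on the earlier of 14 May 2033 and 2 November 2036.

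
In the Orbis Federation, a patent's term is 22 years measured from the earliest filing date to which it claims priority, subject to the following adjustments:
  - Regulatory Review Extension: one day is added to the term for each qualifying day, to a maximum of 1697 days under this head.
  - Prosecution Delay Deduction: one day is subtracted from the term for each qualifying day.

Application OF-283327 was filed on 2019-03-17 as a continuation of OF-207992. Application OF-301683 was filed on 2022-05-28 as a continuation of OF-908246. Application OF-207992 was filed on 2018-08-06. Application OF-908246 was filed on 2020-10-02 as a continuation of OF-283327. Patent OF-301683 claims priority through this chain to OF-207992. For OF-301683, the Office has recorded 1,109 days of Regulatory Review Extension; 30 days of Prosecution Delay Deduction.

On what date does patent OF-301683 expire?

Earliest priority filing: 6 August 2018.
Base term: 6 August 2018 + 22 years → 6 August 2040.
Regulatory Review Extension: 1109 days (within the 1697-day cap) → +1109 days → 20 August 2043.
Prosecution Delay Deduction: −30 days → 21 July 2043.

July 21, 2043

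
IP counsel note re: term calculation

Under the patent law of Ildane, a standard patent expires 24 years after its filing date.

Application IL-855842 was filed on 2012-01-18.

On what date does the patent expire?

Filing date + 24 years → 18 January 2036.

2036-01-18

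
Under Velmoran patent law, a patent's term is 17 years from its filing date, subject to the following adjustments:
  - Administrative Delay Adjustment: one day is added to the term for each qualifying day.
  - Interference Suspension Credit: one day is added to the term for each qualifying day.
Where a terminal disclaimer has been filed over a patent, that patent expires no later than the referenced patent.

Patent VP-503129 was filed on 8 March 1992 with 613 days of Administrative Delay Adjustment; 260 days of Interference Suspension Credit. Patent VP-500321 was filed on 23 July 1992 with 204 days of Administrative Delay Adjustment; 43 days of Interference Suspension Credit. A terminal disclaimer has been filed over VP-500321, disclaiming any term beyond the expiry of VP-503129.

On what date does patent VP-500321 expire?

Natural term of VP-500321:
  Base: filing + 17 years → 23 July 2009.
  Administrative Delay Adjustment: +204 days → 12 February 2010.
  Interference Suspension Credit: +43 days → 27 March 2010.
Expiry of referenced patent VP-503129:
  Base: filing + 17 years → 8 March 2009.
  Administrative Delay Adjustment: +613 days → 11 November 2010.
  Interference Suspension Credit: +260 days → 29 July 2011.
Terminal disclaimer: VP-500321 expires on the earlier of 27 March 2010 and 29 July 2011.

2010-03-27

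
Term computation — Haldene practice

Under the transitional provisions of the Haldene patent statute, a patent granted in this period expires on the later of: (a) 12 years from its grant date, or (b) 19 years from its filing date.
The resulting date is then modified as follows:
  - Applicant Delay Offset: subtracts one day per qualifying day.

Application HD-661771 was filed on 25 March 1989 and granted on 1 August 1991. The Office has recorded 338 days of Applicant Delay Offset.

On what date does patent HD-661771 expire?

(a) grant + 12 years → 1 August 2003.
(b) filing + 19 years → 25 March 2008.
Later of the two: 25 March 2008.
Applicant Delay Offset: −338 days → 22 April 2007.

April 22, 2007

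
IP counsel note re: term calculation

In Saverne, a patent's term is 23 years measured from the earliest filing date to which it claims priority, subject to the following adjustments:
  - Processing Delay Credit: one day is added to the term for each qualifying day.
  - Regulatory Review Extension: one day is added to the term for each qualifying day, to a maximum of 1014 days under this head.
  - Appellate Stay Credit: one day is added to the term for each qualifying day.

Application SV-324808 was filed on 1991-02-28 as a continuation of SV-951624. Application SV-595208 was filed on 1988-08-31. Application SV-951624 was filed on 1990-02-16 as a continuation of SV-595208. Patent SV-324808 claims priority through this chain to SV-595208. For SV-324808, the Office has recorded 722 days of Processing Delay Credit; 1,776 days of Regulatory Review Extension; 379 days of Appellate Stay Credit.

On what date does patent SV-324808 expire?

Earliest priority filing: 31 August 1988.
Base term: 31 August 1988 + 23 years → 31 August 2011.
Processing Delay Credit: +722 days → 22 August 2013.
Regulatory Review Extension: 1776 days claimed exceeds the 1014-day cap, so +1014 days → 1 June 2016.
Appellate Stay Credit: +379 days → 15 June 2017.

June 15, 2017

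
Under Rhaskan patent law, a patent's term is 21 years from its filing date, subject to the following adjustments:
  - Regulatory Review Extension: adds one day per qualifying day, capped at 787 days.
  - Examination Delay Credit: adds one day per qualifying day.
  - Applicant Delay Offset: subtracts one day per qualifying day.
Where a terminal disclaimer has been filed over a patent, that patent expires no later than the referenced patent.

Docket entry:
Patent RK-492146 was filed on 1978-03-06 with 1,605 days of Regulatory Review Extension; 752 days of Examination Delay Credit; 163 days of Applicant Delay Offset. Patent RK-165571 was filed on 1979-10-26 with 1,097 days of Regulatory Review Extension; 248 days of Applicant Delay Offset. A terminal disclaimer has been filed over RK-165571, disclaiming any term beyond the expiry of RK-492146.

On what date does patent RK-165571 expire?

April 18, 2002

Natural term of RK-165571:
  Base: filing + 21 years → 26 October 2000.
  Regulatory Review Extension: 1097 days claimed exceeds the 787-day cap, so +787 days → 22 December 2002.
  Applicant Delay Offset: −248 days → 18 April 2002.
Expiry of referenced patent RK-492146:
  Base: filing + 21 years → 6 March 1999.
  Regulatory Review Extension: 1605 days claimed exceeds the 787-day cap, so +787 days → 1 May 2001.
  Examination Delay Credit: +752 days → 23 May 2003.
  Applicant Delay Offset: −163 days → 11 December 2002.
Terminal disclaimer: RK-165571 expires on the earlier of 18 April 2002 and 11 December 2002.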